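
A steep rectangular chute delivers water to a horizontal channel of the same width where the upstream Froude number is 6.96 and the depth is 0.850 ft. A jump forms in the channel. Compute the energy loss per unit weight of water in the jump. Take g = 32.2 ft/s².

ΔE = 13.3 ft

Fr₁ = 6.96 (given).
By Bélanger, y₂/y₁ = ½[√(1 + 8Fr₁²) − 1] = ½[√388.5 − 1] = 9.36.
y₂ = 9.36 × 0.850 = 7.95 ft.
Head loss: ΔE = (y₂ − y₁)³/(4y₁y₂) = (7.95 − 0.850)³/(4×0.850×7.95) = 358/27.0 = 13.3 ft.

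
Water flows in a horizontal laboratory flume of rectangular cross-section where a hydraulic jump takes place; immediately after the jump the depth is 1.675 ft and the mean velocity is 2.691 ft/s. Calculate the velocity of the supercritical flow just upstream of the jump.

V₁ = 12.23 ft/s

Fr₂ = V₂/√(g·y₂) = 2.691/√(32.2×1.675) = 0.3664.
Applying the sequent-depth relation in reverse, y₁/y₂ = ½[√(1 + 8Fr₂²) − 1] = ½[√2.0741 − 1] = 0.2201.
y₁ = 0.2201 × 1.675 = 0.3686 ft.
V₁ = q/y₁ = 4.507/0.3686 = 12.23 ft/s.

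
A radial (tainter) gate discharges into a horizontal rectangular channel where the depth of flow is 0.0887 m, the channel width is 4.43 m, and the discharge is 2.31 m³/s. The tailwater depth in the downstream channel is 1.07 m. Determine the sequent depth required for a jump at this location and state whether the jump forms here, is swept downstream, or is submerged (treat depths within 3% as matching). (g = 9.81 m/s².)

q = Q/b = 2.31/4.43 = 0.521 m²/s; V₁ = q/y₁ = 5.88 m/s. Fr₁ = V₁/√(g·y₁) = 6.30.
Bélanger equation: y₂/y₁ = ½[√(1 + 8Fr₁²) − 1] = ½[√318.7 − 1] = 8.43.
y₂ = 8.43 × 0.0887 = 0.747 m.
Tailwater y_tw = 1.07 m: y_tw > y₂, so the jump is submerged.

y₂ = 0.747 m; the jump is submerged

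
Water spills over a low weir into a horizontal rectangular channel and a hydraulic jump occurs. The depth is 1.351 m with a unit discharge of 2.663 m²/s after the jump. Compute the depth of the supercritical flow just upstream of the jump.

y₁ = 0.5600 m

V₂ = q/y₂ = 2.663/1.351 = 1.971 m/s; Fr₂ = V₂/√(g·y₂) = 0.5414.
The Bélanger relation is symmetric: y₁/y₂ = ½[√(1 + 8Fr₂²) − 1] = ½[√3.3453 − 1] = 0.4145.
y₁ = 0.4145 × 1.351 = 0.5600 m.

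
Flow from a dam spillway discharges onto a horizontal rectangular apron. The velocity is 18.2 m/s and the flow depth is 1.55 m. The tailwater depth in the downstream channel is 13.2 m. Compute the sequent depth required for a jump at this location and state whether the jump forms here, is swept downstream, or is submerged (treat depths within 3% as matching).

y₂ = 9.49 m; the jump is submerged

Fr₁ = V₁/√(g·y₁) = 18.2/√(9.81×1.55) = 4.67.
From the momentum equation for a rectangular channel, y₂/y₁ = ½[√(1 + 8Fr₁²) − 1] = ½[√175.3 − 1] = 6.12.
y₂ = 6.12 × 1.55 = 9.49 m.
Tailwater y_tw = 13.2 m: y_tw > y₂, so the jump is submerged.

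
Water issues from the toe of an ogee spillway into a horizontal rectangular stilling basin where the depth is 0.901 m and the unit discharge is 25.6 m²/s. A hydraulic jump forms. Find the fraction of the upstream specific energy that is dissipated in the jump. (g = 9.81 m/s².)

ΔE/E₁ = 0.715 (71.5%)

V₁ = q/y₁ = 25.6/0.901 = 28.4 m/s. Fr₁ = V₁/√(g·y₁) = 28.4/√(9.81×0.901) = 9.56.
Bélanger equation: y₂/y₁ = ½[√(1 + 8Fr₁²) − 1] = ½[√731.7 − 1] = 13.0.
y₂ = 13.0 × 0.901 = 11.7 m.
E₁ = y₁ + V₁²/2g = 42.0 m. ΔE = (y₂ − y₁)³/(4y₁y₂) = 30.1 m. ΔE/E₁ = 30.1/42.0 = 0.715.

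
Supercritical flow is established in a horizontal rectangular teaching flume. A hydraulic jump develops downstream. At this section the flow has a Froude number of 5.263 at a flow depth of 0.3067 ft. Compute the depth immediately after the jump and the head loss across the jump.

Fr₁ = 5.263 (given).
Sequent-depth ratio: y₂/y₁ = ½[√(1 + 8Fr₁²) − 1] = ½[√222.59 − 1] = 6.960.
y₂ = 6.960 × 0.3067 = 2.135 ft.
Head loss: ΔE = (y₂ − y₁)³/(4y₁y₂) = (2.135 − 0.3067)³/(4×0.3067×2.135) = 6.107/2.619 = 2.332 ft.

y₂ = 2.135 ft; ΔE = 2.332 ft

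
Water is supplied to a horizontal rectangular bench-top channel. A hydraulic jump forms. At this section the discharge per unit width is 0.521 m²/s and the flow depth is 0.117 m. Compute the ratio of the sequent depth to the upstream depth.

V₁ = q/y₁ = 0.521/0.117 = 4.45 m/s. Fr₁ = V₁/√(g·y₁) = 4.45/√(9.81×0.117) = 4.16.
Conjugate-depth relation: y₂/y₁ = ½[√(1 + 8Fr₁²) − 1] = ½[√139.2 − 1] = 5.40.

y₂/y₁ = 5.40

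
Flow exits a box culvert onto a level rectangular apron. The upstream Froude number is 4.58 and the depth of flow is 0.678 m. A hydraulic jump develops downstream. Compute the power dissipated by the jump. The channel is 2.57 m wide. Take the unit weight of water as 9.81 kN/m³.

Fr₁ = 4.58 (given).
Conjugate-depth relation: y₂/y₁ = ½[√(1 + 8Fr₁²) − 1] = ½[√168.8 − 1] = 6.00.
y₂ = 6.00 × 0.678 = 4.07 m.
V₁ = Fr₁·√(g·y₁) = 4.58×√(9.81×0.678) = 11.8 m/s; q = V₁·y₁ = 8.01 m²/s. V₂ = q/y₂ = 8.01/4.07 = 1.97 m/s. E₁ = y₁ + V₁²/2g = 7.79 m; E₂ = y₂ + V₂²/2g = 4.26 m. ΔE = E₁ − E₂ = 3.53 m.
Q = q·b = 8.01 × 2.57 = 20.6 m³/s. P = γ·Q·ΔE = 9.81 × 20.6 × 3.53 = 712 kW.

P = 712 kW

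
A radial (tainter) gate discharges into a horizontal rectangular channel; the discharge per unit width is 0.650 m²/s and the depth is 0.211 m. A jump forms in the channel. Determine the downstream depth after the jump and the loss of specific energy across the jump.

y₂ = 0.542 m; ΔE = 0.0793 m

V₁ = q/y₁ = 0.650/0.211 = 3.08 m/s. Fr₁ = V₁/√(g·y₁) = 3.08/√(9.81×0.211) = 2.14.
By Bélanger, y₂/y₁ = ½[√(1 + 8Fr₁²) − 1] = ½[√37.68 − 1] = 2.57.
y₂ = 2.57 × 0.211 = 0.542 m.
Head loss: ΔE = (y₂ − y₁)³/(4y₁y₂) = (0.542 − 0.211)³/(4×0.211×0.542) = 0.0363/0.458 = 0.0793 m.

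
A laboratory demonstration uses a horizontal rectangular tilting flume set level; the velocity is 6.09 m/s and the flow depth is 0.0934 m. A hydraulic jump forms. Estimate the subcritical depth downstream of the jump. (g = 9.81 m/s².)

y₂ = 0.795 m

Fr₁ = V₁/√(g·y₁) = 6.09/√(9.81×0.0934) = 6.36.
Sequent-depth ratio: y₂/y₁ = ½[√(1 + 8Fr₁²) − 1] = ½[√324.8 − 1] = 8.51.
y₂ = 8.51 × 0.0934 = 0.795 m.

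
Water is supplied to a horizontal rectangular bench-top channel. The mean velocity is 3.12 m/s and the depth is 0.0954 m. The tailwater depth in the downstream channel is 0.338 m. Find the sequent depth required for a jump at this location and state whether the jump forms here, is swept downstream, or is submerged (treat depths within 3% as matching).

Fr₁ = V₁/√(g·y₁) = 3.12/√(9.81×0.0954) = 3.23.
Conjugate-depth relation: y₂/y₁ = ½[√(1 + 8Fr₁²) − 1] = ½[√84.21 − 1] = 4.09.
y₂ = 4.09 × 0.0954 = 0.390 m.
Tailwater y_tw = 0.338 m: y_tw < y₂, so the jump is swept downstream.

y₂ = 0.390 m; the jump is swept downstream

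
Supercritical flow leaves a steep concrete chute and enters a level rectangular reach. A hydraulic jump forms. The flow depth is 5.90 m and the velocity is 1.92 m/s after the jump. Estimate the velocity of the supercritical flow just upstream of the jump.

V₁ = 16.8 m/s

Fr₂ = V₂/√(g·y₂) = 1.92/√(9.81×5.90) = 0.252.
From the momentum equation (using Fr₂), y₁/y₂ = ½[√(1 + 8Fr₂²) − 1] = ½[√1.510 − 1] = 0.114.
y₁ = 0.114 × 5.90 = 0.674 m.
V₁ = q/y₁ = 11.3/0.674 = 16.8 m/s.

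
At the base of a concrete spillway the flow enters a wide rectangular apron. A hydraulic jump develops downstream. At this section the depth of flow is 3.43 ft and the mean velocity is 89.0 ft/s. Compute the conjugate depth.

y₂ = 39.4 ft

Fr₁ = V₁/√(g·y₁) = 89.0/√(32.2×3.43) = 8.47.
Conjugate-depth relation: y₂/y₁ = ½[√(1 + 8Fr₁²) − 1] = ½[√574.7 − 1] = 11.5.
y₂ = 11.5 × 3.43 = 39.4 ft.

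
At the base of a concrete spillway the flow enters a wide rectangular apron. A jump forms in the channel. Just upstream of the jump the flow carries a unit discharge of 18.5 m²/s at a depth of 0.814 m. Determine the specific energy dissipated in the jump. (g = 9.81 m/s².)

ΔE = 18.1 m

V₁ = q/y₁ = 18.5/0.814 = 22.7 m/s. Fr₁ = V₁/√(g·y₁) = 22.7/√(9.81×0.814) = 8.04.
Sequent-depth ratio: y₂/y₁ = ½[√(1 + 8Fr₁²) − 1] = ½[√518.5 − 1] = 10.9.
y₂ = 10.9 × 0.814 = 8.86 m.
Head loss: ΔE = (y₂ − y₁)³/(4y₁y₂) = (8.86 − 0.814)³/(4×0.814×8.86) = 521/28.8 = 18.1 m.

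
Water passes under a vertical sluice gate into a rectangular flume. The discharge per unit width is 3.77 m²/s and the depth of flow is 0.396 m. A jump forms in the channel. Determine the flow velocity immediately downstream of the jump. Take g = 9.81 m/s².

V₁ = q/y₁ = 3.77/0.396 = 9.52 m/s. Fr₁ = V₁/√(g·y₁) = 9.52/√(9.81×0.396) = 4.83.
From the momentum equation for a rectangular channel, y₂/y₁ = ½[√(1 + 8Fr₁²) − 1] = ½[√187.6 − 1] = 6.35.
y₂ = 6.35 × 0.396 = 2.51 m.
V₂ = q/y₂ = 3.77/2.51 = 1.50 m/s.

V₂ = 1.50 m/s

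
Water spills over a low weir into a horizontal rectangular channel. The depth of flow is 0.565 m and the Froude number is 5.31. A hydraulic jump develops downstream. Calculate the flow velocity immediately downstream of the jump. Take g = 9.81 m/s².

Fr₁ = 5.31 (given).
Sequent-depth ratio: y₂/y₁ = ½[√(1 + 8Fr₁²) − 1] = ½[√226.6 − 1] = 7.03.
y₂ = 7.03 × 0.565 = 3.97 m.
V₁ = Fr₁·√(g·y₁) = 5.31×√(9.81×0.565) = 12.5 m/s; q = V₁·y₁ = 7.06 m²/s.
V₂ = q/y₂ = 7.06/3.97 = 1.78 m/s.

V₂ = 1.78 m/s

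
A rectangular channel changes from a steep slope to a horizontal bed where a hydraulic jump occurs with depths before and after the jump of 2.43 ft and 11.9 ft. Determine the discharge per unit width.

q = 81.7 ft²/s

For a rectangular channel the momentum equation gives q² = ½·g·y₁·y₂·(y₁ + y₂) = ½×32.2×2.43×11.9×14.3 = 6672.
q = √6672 = 81.7 ft²/s.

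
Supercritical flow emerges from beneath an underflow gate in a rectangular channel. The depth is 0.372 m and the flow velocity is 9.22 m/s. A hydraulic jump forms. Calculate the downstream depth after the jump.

y₂ = 2.36 m

Fr₁ = V₁/√(g·y₁) = 9.22/√(9.81×0.372) = 4.83.
By Bélanger, y₂/y₁ = ½[√(1 + 8Fr₁²) − 1] = ½[√187.4 − 1] = 6.34.
y₂ = 6.34 × 0.372 = 2.36 m.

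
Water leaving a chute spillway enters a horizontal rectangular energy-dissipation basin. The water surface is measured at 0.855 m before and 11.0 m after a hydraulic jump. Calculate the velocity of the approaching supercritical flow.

For a rectangular channel the momentum equation gives q² = ½·g·y₁·y₂·(y₁ + y₂) = ½×9.81×0.855×11.0×11.9 = 547.
q = √547 = 23.4 m²/s.
V₁ = q/y₁ = 23.4/0.855 = 27.4 m/s.

V₁ = 27.4 m/s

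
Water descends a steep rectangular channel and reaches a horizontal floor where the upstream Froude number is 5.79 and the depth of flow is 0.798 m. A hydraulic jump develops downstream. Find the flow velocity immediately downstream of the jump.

Fr₁ = 5.79 (given).
From the momentum equation for a rectangular channel, y₂/y₁ = ½[√(1 + 8Fr₁²) − 1] = ½[√269.2 − 1] = 7.70.
y₂ = 7.70 × 0.798 = 6.15 m.
V₁ = Fr₁·√(g·y₁) = 5.79×√(9.81×0.798) = 16.2 m/s; q = V₁·y₁ = 12.9 m²/s.
V₂ = q/y₂ = 12.9/6.15 = 2.10 m/s.

V₂ = 2.10 m/s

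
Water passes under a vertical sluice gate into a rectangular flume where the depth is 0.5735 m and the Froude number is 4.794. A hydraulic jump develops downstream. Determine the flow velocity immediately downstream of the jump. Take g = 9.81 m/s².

Fr₁ = 4.794 (given).
Bélanger equation: y₂/y₁ = ½[√(1 + 8Fr₁²) − 1] = ½[√184.86 − 1] = 6.298.
y₂ = 6.298 × 0.5735 = 3.612 m.
V₁ = Fr₁·√(g·y₁) = 4.794×√(9.81×0.5735) = 11.37 m/s; q = V₁·y₁ = 6.521 m²/s.
V₂ = q/y₂ = 6.521/3.612 = 1.805 m/s.

V₂ = 1.805 m/s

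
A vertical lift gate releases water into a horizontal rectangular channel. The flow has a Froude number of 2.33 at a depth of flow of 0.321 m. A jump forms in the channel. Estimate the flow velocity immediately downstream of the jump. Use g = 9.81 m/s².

V₂ = 1.46 m/s

Fr₁ = 2.33 (given).
From the momentum equation for a rectangular channel, y₂/y₁ = ½[√(1 + 8Fr₁²) − 1] = ½[√44.43 − 1] = 2.83.
y₂ = 2.83 × 0.321 = 0.909 m.
V₁ = Fr₁·√(g·y₁) = 2.33×√(9.81×0.321) = 4.13 m/s; q = V₁·y₁ = 1.33 m²/s.
V₂ = q/y₂ = 1.33/0.909 = 1.46 m/s.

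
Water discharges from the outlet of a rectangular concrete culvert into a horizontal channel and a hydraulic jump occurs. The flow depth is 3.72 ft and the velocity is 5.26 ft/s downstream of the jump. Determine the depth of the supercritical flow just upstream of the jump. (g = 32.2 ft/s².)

y₁ = 1.28 ft

Fr₂ = V₂/√(g·y₂) = 5.26/√(32.2×3.72) = 0.481.
Applying the sequent-depth relation in reverse, y₁/y₂ = ½[√(1 + 8Fr₂²) − 1] = ½[√2.848 − 1] = 0.344.
y₁ = 0.344 × 3.72 = 1.28 ft.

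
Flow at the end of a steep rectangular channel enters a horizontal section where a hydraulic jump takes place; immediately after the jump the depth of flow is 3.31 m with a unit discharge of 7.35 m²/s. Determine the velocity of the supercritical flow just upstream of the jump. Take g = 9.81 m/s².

V₂ = q/y₂ = 7.35/3.31 = 2.22 m/s; Fr₂ = V₂/√(g·y₂) = 0.390.
Since the conjugate-depth ratio holds either way, y₁/y₂ = ½[√(1 + 8Fr₂²) − 1] = ½[√2.215 − 1] = 0.244.
y₁ = 0.244 × 3.31 = 0.808 m.
V₁ = q/y₁ = 7.35/0.808 = 9.10 m/s.

V₁ = 9.10 m/s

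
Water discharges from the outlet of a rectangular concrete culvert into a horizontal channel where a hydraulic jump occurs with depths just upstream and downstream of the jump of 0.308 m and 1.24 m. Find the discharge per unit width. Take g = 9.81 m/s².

q = 1.70 m²/s

For a rectangular channel the momentum equation gives q² = ½·g·y₁·y₂·(y₁ + y₂) = ½×9.81×0.308×1.24×1.55 = 2.90.
q = √2.90 = 1.70 m²/s.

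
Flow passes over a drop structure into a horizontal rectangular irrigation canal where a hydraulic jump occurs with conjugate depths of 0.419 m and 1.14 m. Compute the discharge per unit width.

q = 1.91 m²/s

For a rectangular channel the momentum equation gives q² = ½·g·y₁·y₂·(y₁ + y₂) = ½×9.81×0.419×1.14×1.56 = 3.65.
q = √3.65 = 1.91 m²/s.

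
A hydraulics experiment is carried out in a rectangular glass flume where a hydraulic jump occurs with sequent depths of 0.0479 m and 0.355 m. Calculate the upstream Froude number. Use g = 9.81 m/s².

For a rectangular channel the momentum equation gives q² = ½·g·y₁·y₂·(y₁ + y₂) = ½×9.81×0.0479×0.355×0.403 = 0.0336.
q = √0.0336 = 0.183 m²/s.
V₁ = q/y₁ = 3.83 m/s; Fr₁ = V₁/√(g·y₁) = 5.58.

Fr₁ = 5.58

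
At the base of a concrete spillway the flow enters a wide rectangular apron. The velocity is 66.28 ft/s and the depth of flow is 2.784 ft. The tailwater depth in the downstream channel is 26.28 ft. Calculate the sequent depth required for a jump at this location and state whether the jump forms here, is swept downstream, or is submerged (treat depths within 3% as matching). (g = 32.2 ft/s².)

y₂ = 26.20 ft; the jump forms here

Fr₁ = V₁/√(g·y₁) = 66.28/√(32.2×2.784) = 7.000.
By Bélanger, y₂/y₁ = ½[√(1 + 8Fr₁²) − 1] = ½[√393.04 − 1] = 9.413.
y₂ = 9.413 × 2.784 = 26.20 ft.
Tailwater y_tw = 26.28 ft: y_tw ≈ y₂, so the jump forms here.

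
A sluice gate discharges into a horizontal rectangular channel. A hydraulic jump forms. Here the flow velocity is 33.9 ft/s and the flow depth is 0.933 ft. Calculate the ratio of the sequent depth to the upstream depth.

y₂/y₁ = 8.26

Fr₁ = V₁/√(g·y₁) = 33.9/√(32.2×0.933) = 6.18.
By Bélanger, y₂/y₁ = ½[√(1 + 8Fr₁²) − 1] = ½[√307.0 − 1] = 8.26.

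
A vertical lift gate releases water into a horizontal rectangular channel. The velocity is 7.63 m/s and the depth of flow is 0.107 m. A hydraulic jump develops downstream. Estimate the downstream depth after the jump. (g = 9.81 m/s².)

y₂ = 1.07 m

Fr₁ = V₁/√(g·y₁) = 7.63/√(9.81×0.107) = 7.45.
By Bélanger, y₂/y₁ = ½[√(1 + 8Fr₁²) − 1] = ½[√444.7 − 1] = 10.0.
y₂ = 10.0 × 0.107 = 1.07 m.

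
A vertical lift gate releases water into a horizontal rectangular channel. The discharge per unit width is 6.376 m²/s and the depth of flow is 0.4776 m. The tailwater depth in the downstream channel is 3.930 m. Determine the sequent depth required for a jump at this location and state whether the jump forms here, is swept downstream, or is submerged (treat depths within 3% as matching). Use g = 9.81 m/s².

y₂ = 3.934 m; the jump forms here

V₁ = q/y₁ = 6.376/0.4776 = 13.35 m/s. Fr₁ = V₁/√(g·y₁) = 13.35/√(9.81×0.4776) = 6.168.
By Bélanger, y₂/y₁ = ½[√(1 + 8Fr₁²) − 1] = ½[√305.32 − 1] = 8.237.
y₂ = 8.237 × 0.4776 = 3.934 m.
Tailwater y_tw = 3.930 m: y_tw ≈ y₂, so the jump forms here.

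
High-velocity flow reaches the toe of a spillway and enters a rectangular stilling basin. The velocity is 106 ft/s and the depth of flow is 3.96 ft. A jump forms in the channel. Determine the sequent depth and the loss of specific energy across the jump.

y₂ = 50.6 ft; ΔE = 127 ft

Fr₁ = V₁/√(g·y₁) = 106/√(32.2×3.96) = 9.39.
Bélanger equation: y₂/y₁ = ½[√(1 + 8Fr₁²) − 1] = ½[√705.9 − 1] = 12.8.
y₂ = 12.8 × 3.96 = 50.6 ft.
Head loss: ΔE = (y₂ − y₁)³/(4y₁y₂) = (50.6 − 3.96)³/(4×3.96×50.6) = 101636/802 = 127 ft.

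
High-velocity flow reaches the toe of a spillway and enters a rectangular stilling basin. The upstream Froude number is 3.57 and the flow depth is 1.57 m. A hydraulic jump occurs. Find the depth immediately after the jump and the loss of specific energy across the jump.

y₂ = 7.18 m; ΔE = 3.92 m

Fr₁ = 3.57 (given).
Sequent-depth ratio: y₂/y₁ = ½[√(1 + 8Fr₁²) − 1] = ½[√103.0 − 1] = 4.57.
y₂ = 4.57 × 1.57 = 7.18 m.
Head loss: ΔE = (y₂ − y₁)³/(4y₁y₂) = (7.18 − 1.57)³/(4×1.57×7.18) = 177/45.1 = 3.92 m.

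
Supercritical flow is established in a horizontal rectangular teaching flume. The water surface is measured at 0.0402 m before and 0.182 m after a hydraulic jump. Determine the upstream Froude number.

Fr₁ = 3.54

For a rectangular channel the momentum equation gives q² = ½·g·y₁·y₂·(y₁ + y₂) = ½×9.81×0.0402×0.182×0.222 = 0.00797.
q = √0.00797 = 0.0893 m²/s.
V₁ = q/y₁ = 2.22 m/s; Fr₁ = V₁/√(g·y₁) = 3.54.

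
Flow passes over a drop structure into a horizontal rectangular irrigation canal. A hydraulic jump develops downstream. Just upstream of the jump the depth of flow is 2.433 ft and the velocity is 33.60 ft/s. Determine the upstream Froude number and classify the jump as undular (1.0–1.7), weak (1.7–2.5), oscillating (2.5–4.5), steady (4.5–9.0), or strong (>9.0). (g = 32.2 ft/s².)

Fr₁ = 3.796; oscillating jump

Fr₁ = V₁/√(g·y₁) = 33.60/√(32.2×2.433) = 3.796.
Fr₁ = 3.796 lies in the oscillating range.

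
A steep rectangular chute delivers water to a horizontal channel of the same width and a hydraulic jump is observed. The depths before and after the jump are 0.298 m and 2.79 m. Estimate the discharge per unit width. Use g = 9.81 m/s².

q = 3.55 m²/s

For a rectangular channel the momentum equation gives q² = ½·g·y₁·y₂·(y₁ + y₂) = ½×9.81×0.298×2.79×3.09 = 12.6.
q = √12.6 = 3.55 m²/s.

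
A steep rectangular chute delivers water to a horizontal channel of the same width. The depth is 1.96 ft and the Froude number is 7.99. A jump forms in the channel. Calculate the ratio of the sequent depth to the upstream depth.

y₂/y₁ = 10.8

Fr₁ = 7.99 (given).
Sequent-depth ratio: y₂/y₁ = ½[√(1 + 8Fr₁²) − 1] = ½[√511.7 − 1] = 10.8.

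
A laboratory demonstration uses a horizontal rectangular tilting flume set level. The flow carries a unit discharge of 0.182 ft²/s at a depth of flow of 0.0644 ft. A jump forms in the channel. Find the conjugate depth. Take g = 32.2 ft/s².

V₁ = q/y₁ = 0.182/0.0644 = 2.83 ft/s. Fr₁ = V₁/√(g·y₁) = 2.83/√(32.2×0.0644) = 1.96.
By Bélanger, y₂/y₁ = ½[√(1 + 8Fr₁²) − 1] = ½[√31.81 − 1] = 2.32.
y₂ = 2.32 × 0.0644 = 0.149 ft.

y₂ = 0.149 ft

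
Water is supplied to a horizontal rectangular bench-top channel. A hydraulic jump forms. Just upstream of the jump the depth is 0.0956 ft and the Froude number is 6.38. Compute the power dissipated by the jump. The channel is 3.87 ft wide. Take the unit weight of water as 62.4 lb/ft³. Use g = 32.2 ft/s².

Fr₁ = 6.38 (given).
Conjugate-depth relation: y₂/y₁ = ½[√(1 + 8Fr₁²) − 1] = ½[√326.6 − 1] = 8.54.
y₂ = 8.54 × 0.0956 = 0.816 ft.
Head loss: ΔE = (y₂ − y₁)³/(4y₁y₂) = (0.816 − 0.0956)³/(4×0.0956×0.816) = 0.374/0.312 = 1.20 ft.
V₁ = Fr₁·√(g·y₁) = 6.38×√(32.2×0.0956) = 11.2 ft/s; q = V₁·y₁ = 1.07 ft²/s. Q = q·b = 1.07 × 3.87 = 4.14 cfs. P = γ·Q·ΔE/550 = 62.4 × 4.14 × 1.20 / 550 = 0.563 hp.

P = 0.563 hp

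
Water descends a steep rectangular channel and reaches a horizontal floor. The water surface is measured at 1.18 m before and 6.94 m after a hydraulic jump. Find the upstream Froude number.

Fr₁ = 4.50

For a rectangular channel the momentum equation gives q² = ½·g·y₁·y₂·(y₁ + y₂) = ½×9.81×1.18×6.94×8.12 = 326.
q = √326 = 18.1 m²/s.
V₁ = q/y₁ = 15.3 m/s; Fr₁ = V₁/√(g·y₁) = 4.50.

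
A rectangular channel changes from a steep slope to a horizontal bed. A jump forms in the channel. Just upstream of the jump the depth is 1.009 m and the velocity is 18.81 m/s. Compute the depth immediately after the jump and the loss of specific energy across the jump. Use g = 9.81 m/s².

y₂ = 8.042 m; ΔE = 10.72 m

Fr₁ = V₁/√(g·y₁) = 18.81/√(9.81×1.009) = 5.979.
Sequent-depth ratio: y₂/y₁ = ½[√(1 + 8Fr₁²) − 1] = ½[√286.96 − 1] = 7.970.
y₂ = 7.970 × 1.009 = 8.042 m.
Head loss: ΔE = (y₂ − y₁)³/(4y₁y₂) = (8.042 − 1.009)³/(4×1.009×8.042) = 347.8/32.46 = 10.72 m.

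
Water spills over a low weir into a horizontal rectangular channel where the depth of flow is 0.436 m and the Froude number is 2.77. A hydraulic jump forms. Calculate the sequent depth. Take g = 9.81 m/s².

Fr₁ = 2.77 (given).
Bélanger equation: y₂/y₁ = ½[√(1 + 8Fr₁²) − 1] = ½[√62.38 − 1] = 3.45.
y₂ = 3.45 × 0.436 = 1.50 m.

y₂ = 1.50 m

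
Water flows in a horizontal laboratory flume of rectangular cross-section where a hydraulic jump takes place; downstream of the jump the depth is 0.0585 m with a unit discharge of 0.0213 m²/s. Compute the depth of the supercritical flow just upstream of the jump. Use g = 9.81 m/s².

V₂ = q/y₂ = 0.0213/0.0585 = 0.364 m/s; Fr₂ = V₂/√(g·y₂) = 0.481.
Since the conjugate-depth ratio holds either way, y₁/y₂ = ½[√(1 + 8Fr₂²) − 1] = ½[√2.848 − 1] = 0.344.
y₁ = 0.344 × 0.0585 = 0.0201 m.

y₁ = 0.0201 m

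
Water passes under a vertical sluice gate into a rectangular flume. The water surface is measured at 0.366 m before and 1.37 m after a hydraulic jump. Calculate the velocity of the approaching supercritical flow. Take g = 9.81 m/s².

V₁ = 5.65 m/s

For a rectangular channel the momentum equation gives q² = ½·g·y₁·y₂·(y₁ + y₂) = ½×9.81×0.366×1.37×1.74 = 4.27.
q = √4.27 = 2.07 m²/s.
V₁ = q/y₁ = 2.07/0.366 = 5.65 m/s.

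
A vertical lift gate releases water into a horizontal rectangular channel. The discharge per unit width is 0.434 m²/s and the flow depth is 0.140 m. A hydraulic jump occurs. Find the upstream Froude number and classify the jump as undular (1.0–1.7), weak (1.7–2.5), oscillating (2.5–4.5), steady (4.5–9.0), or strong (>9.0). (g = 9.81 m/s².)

V₁ = q/y₁ = 0.434/0.140 = 3.10 m/s. Fr₁ = V₁/√(g·y₁) = 3.10/√(9.81×0.140) = 2.65.
Fr₁ = 2.65 lies in the oscillating range.

Fr₁ = 2.65; oscillating jump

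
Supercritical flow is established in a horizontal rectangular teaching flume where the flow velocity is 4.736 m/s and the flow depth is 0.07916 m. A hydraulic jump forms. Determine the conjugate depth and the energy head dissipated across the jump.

y₂ = 0.5634 m; ΔE = 0.6364 m

Fr₁ = V₁/√(g·y₁) = 4.736/√(9.81×0.07916) = 5.374.
By Bélanger, y₂/y₁ = ½[√(1 + 8Fr₁²) − 1] = ½[√232.07 − 1] = 7.117.
y₂ = 7.117 × 0.07916 = 0.5634 m.
Head loss: ΔE = (y₂ − y₁)³/(4y₁y₂) = (0.5634 − 0.07916)³/(4×0.07916×0.5634) = 0.1135/0.1784 = 0.6364 m.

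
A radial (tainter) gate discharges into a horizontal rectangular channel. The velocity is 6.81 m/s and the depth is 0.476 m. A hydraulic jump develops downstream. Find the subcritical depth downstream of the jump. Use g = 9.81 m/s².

Fr₁ = V₁/√(g·y₁) = 6.81/√(9.81×0.476) = 3.15.
Sequent-depth ratio: y₂/y₁ = ½[√(1 + 8Fr₁²) − 1] = ½[√80.45 − 1] = 3.98.
y₂ = 3.98 × 0.476 = 1.90 m.

y₂ = 1.90 m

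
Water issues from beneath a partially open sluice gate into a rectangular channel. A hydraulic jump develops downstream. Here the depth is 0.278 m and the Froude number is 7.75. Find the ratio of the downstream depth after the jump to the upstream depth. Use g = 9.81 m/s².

y₂/y₁ = 10.5

Fr₁ = 7.75 (given).
Bélanger equation: y₂/y₁ = ½[√(1 + 8Fr₁²) − 1] = ½[√481.5 − 1] = 10.5.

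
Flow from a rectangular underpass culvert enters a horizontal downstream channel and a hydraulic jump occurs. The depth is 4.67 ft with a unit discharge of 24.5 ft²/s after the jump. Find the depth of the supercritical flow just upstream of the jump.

y₁ = 1.33 ft

V₂ = q/y₂ = 24.5/4.67 = 5.25 ft/s; Fr₂ = V₂/√(g·y₂) = 0.428.
Since the conjugate-depth ratio holds either way, y₁/y₂ = ½[√(1 + 8Fr₂²) − 1] = ½[√2.464 − 1] = 0.285.
y₁ = 0.285 × 4.67 = 1.33 ft.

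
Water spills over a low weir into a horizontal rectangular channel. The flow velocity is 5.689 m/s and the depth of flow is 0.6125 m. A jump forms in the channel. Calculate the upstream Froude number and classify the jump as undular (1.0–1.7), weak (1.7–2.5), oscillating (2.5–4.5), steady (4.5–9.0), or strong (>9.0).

Fr₁ = 2.321; weak jump

Fr₁ = V₁/√(g·y₁) = 5.689/√(9.81×0.6125) = 2.321.
Fr₁ = 2.321 lies in the weak range.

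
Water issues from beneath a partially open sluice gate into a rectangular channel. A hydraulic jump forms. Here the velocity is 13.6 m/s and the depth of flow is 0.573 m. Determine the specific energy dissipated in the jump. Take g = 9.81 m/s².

ΔE = 5.47 m

Fr₁ = V₁/√(g·y₁) = 13.6/√(9.81×0.573) = 5.74.
From the momentum equation for a rectangular channel, y₂/y₁ = ½[√(1 + 8Fr₁²) − 1] = ½[√264.2 − 1] = 7.63.
y₂ = 7.63 × 0.573 = 4.37 m.
Head loss: ΔE = (y₂ − y₁)³/(4y₁y₂) = (4.37 − 0.573)³/(4×0.573×4.37) = 54.8/10.0 = 5.47 m.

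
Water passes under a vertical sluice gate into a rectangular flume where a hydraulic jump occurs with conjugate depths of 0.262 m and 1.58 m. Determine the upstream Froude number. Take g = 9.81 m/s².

Fr₁ = 4.60

For a rectangular channel the momentum equation gives q² = ½·g·y₁·y₂·(y₁ + y₂) = ½×9.81×0.262×1.58×1.84 = 3.74.
q = √3.74 = 1.93 m²/s.
V₁ = q/y₁ = 7.38 m/s; Fr₁ = V₁/√(g·y₁) = 4.60.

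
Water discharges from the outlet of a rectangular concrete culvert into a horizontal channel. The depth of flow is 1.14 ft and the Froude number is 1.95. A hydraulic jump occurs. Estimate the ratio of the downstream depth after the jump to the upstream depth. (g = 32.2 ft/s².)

Fr₁ = 1.95 (given).
From the momentum equation for a rectangular channel, y₂/y₁ = ½[√(1 + 8Fr₁²) − 1] = ½[√31.42 − 1] = 2.30.

y₂/y₁ = 2.30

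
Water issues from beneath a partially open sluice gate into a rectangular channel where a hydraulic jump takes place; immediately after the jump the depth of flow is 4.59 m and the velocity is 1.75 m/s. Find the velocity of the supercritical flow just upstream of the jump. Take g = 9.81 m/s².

Fr₂ = V₂/√(g·y₂) = 1.75/√(9.81×4.59) = 0.261.
Applying the sequent-depth relation in reverse, y₁/y₂ = ½[√(1 + 8Fr₂²) − 1] = ½[√1.544 − 1] = 0.121.
y₁ = 0.121 × 4.59 = 0.557 m.
V₁ = q/y₁ = 8.03/0.557 = 14.4 m/s.

V₁ = 14.4 m/s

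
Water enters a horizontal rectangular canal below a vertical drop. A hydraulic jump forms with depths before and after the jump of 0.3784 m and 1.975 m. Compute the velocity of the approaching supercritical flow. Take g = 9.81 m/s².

V₁ = 7.762 m/s

For a rectangular channel the momentum equation gives q² = ½·g·y₁·y₂·(y₁ + y₂) = ½×9.81×0.3784×1.975×2.353 = 8.627.
q = √8.627 = 2.937 m²/s.
V₁ = q/y₁ = 2.937/0.3784 = 7.762 m/s.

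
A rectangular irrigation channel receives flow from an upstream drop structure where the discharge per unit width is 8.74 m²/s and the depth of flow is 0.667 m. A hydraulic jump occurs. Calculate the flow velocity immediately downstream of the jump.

V₂ = 1.94 m/s

V₁ = q/y₁ = 8.74/0.667 = 13.1 m/s. Fr₁ = V₁/√(g·y₁) = 13.1/√(9.81×0.667) = 5.12.
Sequent-depth ratio: y₂/y₁ = ½[√(1 + 8Fr₁²) − 1] = ½[√210.9 − 1] = 6.76.
y₂ = 6.76 × 0.667 = 4.51 m.
V₂ = q/y₂ = 8.74/4.51 = 1.94 m/s.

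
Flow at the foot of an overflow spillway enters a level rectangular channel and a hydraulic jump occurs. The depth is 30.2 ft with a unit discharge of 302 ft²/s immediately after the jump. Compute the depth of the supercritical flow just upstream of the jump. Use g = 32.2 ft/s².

V₂ = q/y₂ = 302/30.2 = 10.0 ft/s; Fr₂ = V₂/√(g·y₂) = 0.321.
Applying the sequent-depth relation in reverse, y₁/y₂ = ½[√(1 + 8Fr₂²) − 1] = ½[√1.823 − 1] = 0.175.
y₁ = 0.175 × 30.2 = 5.29 ft.

y₁ = 5.29 ft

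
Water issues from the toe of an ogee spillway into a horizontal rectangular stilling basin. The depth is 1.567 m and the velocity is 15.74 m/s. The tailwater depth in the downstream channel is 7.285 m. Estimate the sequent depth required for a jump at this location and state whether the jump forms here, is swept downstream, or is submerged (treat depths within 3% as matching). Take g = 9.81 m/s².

Fr₁ = V₁/√(g·y₁) = 15.74/√(9.81×1.567) = 4.015.
Conjugate-depth relation: y₂/y₁ = ½[√(1 + 8Fr₁²) − 1] = ½[√129.93 − 1] = 5.199.
y₂ = 5.199 × 1.567 = 8.147 m.
Tailwater y_tw = 7.285 m: y_tw < y₂, so the jump is swept downstream.

y₂ = 8.147 m; the jump is swept downstream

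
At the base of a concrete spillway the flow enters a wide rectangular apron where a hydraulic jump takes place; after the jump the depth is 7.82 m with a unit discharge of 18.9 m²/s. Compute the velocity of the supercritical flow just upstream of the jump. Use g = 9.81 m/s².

V₁ = 18.0 m/s

V₂ = q/y₂ = 18.9/7.82 = 2.42 m/s; Fr₂ = V₂/√(g·y₂) = 0.276.
The Bélanger relation is symmetric: y₁/y₂ = ½[√(1 + 8Fr₂²) − 1] = ½[√1.609 − 1] = 0.134.
y₁ = 0.134 × 7.82 = 1.05 m.
V₁ = q/y₁ = 18.9/1.05 = 18.0 m/s.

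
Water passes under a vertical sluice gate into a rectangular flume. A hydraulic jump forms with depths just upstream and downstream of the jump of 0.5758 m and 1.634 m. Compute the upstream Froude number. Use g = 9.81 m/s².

Fr₁ = 2.334

For a rectangular channel the momentum equation gives q² = ½·g·y₁·y₂·(y₁ + y₂) = ½×9.81×0.5758×1.634×2.210 = 10.20.
q = √10.20 = 3.193 m²/s.
V₁ = q/y₁ = 5.546 m/s; Fr₁ = V₁/√(g·y₁) = 2.334.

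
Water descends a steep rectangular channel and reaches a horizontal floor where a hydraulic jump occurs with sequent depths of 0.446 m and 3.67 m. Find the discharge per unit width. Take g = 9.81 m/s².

For a rectangular channel the momentum equation gives q² = ½·g·y₁·y₂·(y₁ + y₂) = ½×9.81×0.446×3.67×4.12 = 33.0.
q = √33.0 = 5.75 m²/s.

q = 5.75 m²/s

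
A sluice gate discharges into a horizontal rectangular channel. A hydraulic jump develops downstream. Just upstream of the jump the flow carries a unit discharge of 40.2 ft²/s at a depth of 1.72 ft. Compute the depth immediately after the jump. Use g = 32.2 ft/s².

y₂ = 6.83 ft

V₁ = q/y₁ = 40.2/1.72 = 23.4 ft/s. Fr₁ = V₁/√(g·y₁) = 23.4/√(32.2×1.72) = 3.14.
From the momentum equation for a rectangular channel, y₂/y₁ = ½[√(1 + 8Fr₁²) − 1] = ½[√79.90 − 1] = 3.97.
y₂ = 3.97 × 1.72 = 6.83 ft.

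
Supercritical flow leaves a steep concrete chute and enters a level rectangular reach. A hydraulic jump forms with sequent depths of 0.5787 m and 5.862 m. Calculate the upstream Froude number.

Fr₁ = 7.508

For a rectangular channel the momentum equation gives q² = ½·g·y₁·y₂·(y₁ + y₂) = ½×9.81×0.5787×5.862×6.441 = 107.2.
q = √107.2 = 10.35 m²/s.
V₁ = q/y₁ = 17.89 m/s; Fr₁ = V₁/√(g·y₁) = 7.508.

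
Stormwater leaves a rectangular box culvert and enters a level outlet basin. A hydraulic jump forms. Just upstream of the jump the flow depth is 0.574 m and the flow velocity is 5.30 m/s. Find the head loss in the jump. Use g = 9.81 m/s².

ΔE = 0.260 m

Fr₁ = V₁/√(g·y₁) = 5.30/√(9.81×0.574) = 2.23.
From the momentum equation for a rectangular channel, y₂/y₁ = ½[√(1 + 8Fr₁²) − 1] = ½[√40.91 − 1] = 2.70.
y₂ = 2.70 × 0.574 = 1.55 m.
q = V₁·y₁ = 5.30 × 0.574 = 3.04 m²/s. V₂ = q/y₂ = 3.04/1.55 = 1.96 m/s. E₁ = y₁ + V₁²/2g = 2.01 m; E₂ = y₂ + V₂²/2g = 1.75 m. ΔE = E₁ − E₂ = 0.260 m.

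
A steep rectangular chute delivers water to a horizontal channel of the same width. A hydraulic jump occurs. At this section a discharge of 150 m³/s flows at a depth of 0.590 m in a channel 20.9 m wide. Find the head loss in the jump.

ΔE = 4.03 m

q = Q/b = 150/20.9 = 7.18 m²/s; V₁ = q/y₁ = 12.2 m/s. Fr₁ = V₁/√(g·y₁) = 5.06.
Conjugate-depth relation: y₂/y₁ = ½[√(1 + 8Fr₁²) − 1] = ½[√205.5 − 1] = 6.67.
y₂ = 6.67 × 0.590 = 3.93 m.
Head loss: ΔE = (y₂ − y₁)³/(4y₁y₂) = (3.93 − 0.590)³/(4×0.590×3.93) = 37.4/9.28 = 4.03 m.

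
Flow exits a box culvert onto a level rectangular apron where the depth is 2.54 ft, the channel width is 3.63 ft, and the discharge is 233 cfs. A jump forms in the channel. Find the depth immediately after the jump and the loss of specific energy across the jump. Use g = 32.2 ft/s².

q = Q/b = 233/3.63 = 64.2 ft²/s; V₁ = q/y₁ = 25.3 ft/s. Fr₁ = V₁/√(g·y₁) = 2.79.
From the momentum equation for a rectangular channel, y₂/y₁ = ½[√(1 + 8Fr₁²) − 1] = ½[√63.46 − 1] = 3.48.
y₂ = 3.48 × 2.54 = 8.85 ft.
V₂ = q/y₂ = 64.2/8.85 = 7.25 ft/s. E₁ = y₁ + V₁²/2g = 12.5 ft; E₂ = y₂ + V₂²/2g = 9.66 ft. ΔE = E₁ − E₂ = 2.79 ft.

y₂ = 8.85 ft; ΔE = 2.79 ft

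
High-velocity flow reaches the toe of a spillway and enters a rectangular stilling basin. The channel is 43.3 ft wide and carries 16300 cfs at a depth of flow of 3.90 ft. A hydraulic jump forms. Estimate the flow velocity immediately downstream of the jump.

q = Q/b = 16300/43.3 = 376 ft²/s; V₁ = q/y₁ = 96.5 ft/s. Fr₁ = V₁/√(g·y₁) = 8.61.
Bélanger equation: y₂/y₁ = ½[√(1 + 8Fr₁²) − 1] = ½[√594.5 − 1] = 11.7.
y₂ = 11.7 × 3.90 = 45.6 ft.
V₂ = q/y₂ = 376/45.6 = 8.26 ft/s.

V₂ = 8.26 ft/s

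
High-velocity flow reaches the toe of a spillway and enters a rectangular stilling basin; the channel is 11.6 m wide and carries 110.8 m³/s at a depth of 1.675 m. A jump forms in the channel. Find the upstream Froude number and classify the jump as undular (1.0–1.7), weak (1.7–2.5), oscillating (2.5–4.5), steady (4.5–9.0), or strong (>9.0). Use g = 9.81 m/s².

q = Q/b = 110.8/11.6 = 9.552 m²/s; V₁ = q/y₁ = 5.703 m/s. Fr₁ = V₁/√(g·y₁) = 1.407.
Fr₁ = 1.407 lies in the undular range.

Fr₁ = 1.407; undular jump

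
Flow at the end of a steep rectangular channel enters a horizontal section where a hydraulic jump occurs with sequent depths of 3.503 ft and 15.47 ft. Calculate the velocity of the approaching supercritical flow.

V₁ = 36.73 ft/s

For a rectangular channel the momentum equation gives q² = ½·g·y₁·y₂·(y₁ + y₂) = ½×32.2×3.503×15.47×18.97 = 16554.
q = √16554 = 128.7 ft²/s.
V₁ = q/y₁ = 128.7/3.503 = 36.73 ft/s.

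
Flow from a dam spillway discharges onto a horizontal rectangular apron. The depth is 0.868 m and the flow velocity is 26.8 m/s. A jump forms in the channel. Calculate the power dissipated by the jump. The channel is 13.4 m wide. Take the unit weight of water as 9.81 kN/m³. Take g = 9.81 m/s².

Fr₁ = V₁/√(g·y₁) = 26.8/√(9.81×0.868) = 9.18.
Sequent-depth ratio: y₂/y₁ = ½[√(1 + 8Fr₁²) − 1] = ½[√675.8 − 1] = 12.5.
y₂ = 12.5 × 0.868 = 10.8 m.
Head loss: ΔE = (y₂ − y₁)³/(4y₁y₂) = (10.8 − 0.868)³/(4×0.868×10.8) = 994/37.7 = 26.4 m.
q = V₁·y₁ = 26.8 × 0.868 = 23.3 m²/s. Q = q·b = 23.3 × 13.4 = 312 m³/s. P = γ·Q·ΔE = 9.81 × 312 × 26.4 = 80708 kW.

P = 80708 kW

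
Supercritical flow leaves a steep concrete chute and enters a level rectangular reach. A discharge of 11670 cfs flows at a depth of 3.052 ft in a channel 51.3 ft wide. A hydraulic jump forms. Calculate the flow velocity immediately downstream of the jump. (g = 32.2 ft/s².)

V₂ = 7.347 ft/s

q = Q/b = 11670/51.3 = 227.5 ft²/s; V₁ = q/y₁ = 74.54 ft/s. Fr₁ = V₁/√(g·y₁) = 7.519.
By Bélanger, y₂/y₁ = ½[√(1 + 8Fr₁²) − 1] = ½[√453.26 − 1] = 10.14.
y₂ = 10.14 × 3.052 = 30.96 ft.
V₂ = q/y₂ = 227.5/30.96 = 7.347 ft/s.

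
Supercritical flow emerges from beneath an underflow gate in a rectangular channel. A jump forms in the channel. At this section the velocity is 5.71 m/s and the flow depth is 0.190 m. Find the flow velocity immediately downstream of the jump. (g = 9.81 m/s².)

V₂ = 1.05 m/s

Fr₁ = V₁/√(g·y₁) = 5.71/√(9.81×0.190) = 4.18.
Conjugate-depth relation: y₂/y₁ = ½[√(1 + 8Fr₁²) − 1] = ½[√140.9 − 1] = 5.44.
y₂ = 5.44 × 0.190 = 1.03 m.
q = V₁·y₁ = 5.71 × 0.190 = 1.08 m²/s.
V₂ = q/y₂ = 1.08/1.03 = 1.05 m/s.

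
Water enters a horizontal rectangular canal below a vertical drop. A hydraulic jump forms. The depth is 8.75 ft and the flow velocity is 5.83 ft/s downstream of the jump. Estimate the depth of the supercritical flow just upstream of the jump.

y₁ = 1.76 ft

Fr₂ = V₂/√(g·y₂) = 5.83/√(32.2×8.75) = 0.347.
The Bélanger relation is symmetric: y₁/y₂ = ½[√(1 + 8Fr₂²) − 1] = ½[√1.965 − 1] = 0.201.
y₁ = 0.201 × 8.75 = 1.76 ft.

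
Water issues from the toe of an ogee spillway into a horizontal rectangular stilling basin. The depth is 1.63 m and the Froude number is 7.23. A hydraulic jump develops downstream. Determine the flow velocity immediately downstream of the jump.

Fr₁ = 7.23 (given).
Sequent-depth ratio: y₂/y₁ = ½[√(1 + 8Fr₁²) − 1] = ½[√419.2 − 1] = 9.74.
y₂ = 9.74 × 1.63 = 15.9 m.
V₁ = Fr₁·√(g·y₁) = 7.23×√(9.81×1.63) = 28.9 m/s; q = V₁·y₁ = 47.1 m²/s.
V₂ = q/y₂ = 47.1/15.9 = 2.97 m/s.

V₂ = 2.97 m/s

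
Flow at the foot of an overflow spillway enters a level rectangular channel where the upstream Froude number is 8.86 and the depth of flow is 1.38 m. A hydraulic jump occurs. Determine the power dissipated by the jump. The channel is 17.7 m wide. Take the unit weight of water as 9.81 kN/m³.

P = 301177 kW

Fr₁ = 8.86 (given).
Bélanger equation: y₂/y₁ = ½[√(1 + 8Fr₁²) − 1] = ½[√629.0 − 1] = 12.0.
y₂ = 12.0 × 1.38 = 16.6 m.
V₁ = Fr₁·√(g·y₁) = 8.86×√(9.81×1.38) = 32.6 m/s; q = V₁·y₁ = 45.0 m²/s. V₂ = q/y₂ = 45.0/16.6 = 2.71 m/s. E₁ = y₁ + V₁²/2g = 55.5 m; E₂ = y₂ + V₂²/2g = 17.0 m. ΔE = E₁ − E₂ = 38.6 m.
Q = q·b = 45.0 × 17.7 = 796 m³/s. P = γ·Q·ΔE = 9.81 × 796 × 38.6 = 301177 kW.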